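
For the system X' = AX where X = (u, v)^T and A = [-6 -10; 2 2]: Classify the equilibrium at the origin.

stable spiral

A = [[-6,-10],[2,2]]; det(A-λI) = λ^2 + 4λ + 8.
λ = -2 ± 2i: negative real part.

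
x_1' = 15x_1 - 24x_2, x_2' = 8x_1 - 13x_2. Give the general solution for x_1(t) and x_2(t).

x_1(t) = -2C_1e^(3t) + 3C_2e^(-t), x_2(t) = -C_1e^(3t) + 2C_2e^(-t)

Coefficient matrix A = [[15, -24], [8, -13]].
Characteristic polynomial det(A - λI) = λ^2 - 2λ - 3 = 0.
Eigenvalues λ = 3, -1.
For λ=3: (A-λI) row 1 is [12, -24], so an eigenvector is (-2, -1).
For λ=-1: (A-λI) row 1 is [16, -24], so an eigenvector is (3, 2).
General solution: C_1e^(3t)(-2,-1) + C_2e^(-t)(3,2).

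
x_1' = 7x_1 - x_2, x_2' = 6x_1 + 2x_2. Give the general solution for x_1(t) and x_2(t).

Coefficient matrix A = [[7, -1], [6, 2]].
Characteristic polynomial det(A - λI) = λ^2 - 9λ + 20 = 0.
Eigenvalues λ = 4, 5.
For λ=4: (A-λI) row 1 is [3, -1], so an eigenvector is (1, 3).
For λ=5: (A-λI) row 1 is [2, -1], so an eigenvector is (-1, -2).
General solution: C_1e^(4t)(1,3) + C_2e^(5t)(-1,-2).

x_1(t) = C_1e^(4t) - C_2e^(5t), x_2(t) = 3C_1e^(4t) - 2C_2e^(5t)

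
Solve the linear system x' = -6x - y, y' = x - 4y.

x(t) = -K_1e^(-5t) - K_2te^(-5t) + 3K_2e^(-5t), y(t) = K_1e^(-5t) + K_2te^(-5t) - 2K_2e^(-5t)

Coefficient matrix A = [[-6, -1], [1, -4]].
Characteristic polynomial det(A - λI) = λ^2 + 10λ + 25 = 0.
Single eigenvalue λ = -5 with algebraic multiplicity 2.
Eigenvector v = (-1,1); generalized eigenvector w with (A-λI)w=v is (3,-2).
General solution: e^(-5t)[K_1·v + K_2·(t·v + w)].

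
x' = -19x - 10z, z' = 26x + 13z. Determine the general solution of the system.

x(t) = -K_1e^(-3t)sin(2t) + 2K_1e^(-3t)cos(2t) + 2K_2e^(-3t)sin(2t) + K_2e^(-3t)cos(2t), z(t) = 2K_1e^(-3t)sin(2t) - 3K_1e^(-3t)cos(2t) - 3K_2e^(-3t)sin(2t) - 2K_2e^(-3t)cos(2t)

Coefficient matrix A = [[-19, -10], [26, 13]].
Characteristic polynomial det(A - λI) = λ^2 + 6λ + 13 = 0.
Eigenvalues λ = -3 ± 2i (complex conjugate pair).
For λ=-3+2i: an eigenvector is (2,-3) - i(-1,2) = (2 + i, -3 - 2i).
A real fundamental pair from Re and Im of e^((-3+2i)t)v: X_1 = e^(-3t)(cos(2t)·(2,-3) + sin(2t)·(-1,2)), X_2 = e^(-3t)(sin(2t)·(2,-3) - cos(2t)·(-1,2)).
General solution: K_1X_1 + K_2X_2.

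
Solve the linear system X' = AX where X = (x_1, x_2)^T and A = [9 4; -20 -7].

x_1(t) = -K_1e^(t)sin(4t) + K_2e^(t)cos(4t), x_2(t) = 2K_1e^(t)sin(4t) - K_1e^(t)cos(4t) - K_2e^(t)sin(4t) - 2K_2e^(t)cos(4t)

Coefficient matrix A = [[9, 4], [-20, -7]].
Characteristic polynomial det(A - λI) = λ^2 - 2λ + 17 = 0.
Eigenvalues λ = 1 ± 4i (complex conjugate pair).
For λ=1+4i: an eigenvector is (0,-1) - i(-1,2) = (0 + i, -1 - 2i).
A real fundamental pair from Re and Im of e^((1+4i)t)v: X_1 = e^(t)(cos(4t)·(0,-1) + sin(4t)·(-1,2)), X_2 = e^(t)(sin(4t)·(0,-1) - cos(4t)·(-1,2)).
General solution: K_1X_1 + K_2X_2.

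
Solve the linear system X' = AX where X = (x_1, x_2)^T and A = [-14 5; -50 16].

x_1(t) = K_1e^(t)sin(5t) - K_2e^(t)cos(5t), x_2(t) = 3K_1e^(t)sin(5t) + K_1e^(t)cos(5t) + K_2e^(t)sin(5t) - 3K_2e^(t)cos(5t)

Coefficient matrix A = [[-14, 5], [-50, 16]].
Characteristic polynomial det(A - λI) = λ^2 - 2λ + 26 = 0.
Eigenvalues λ = 1 ± 5i (complex conjugate pair).
For λ=1+5i: an eigenvector is (0,1) - i(1,3) = (0 - i, 1 - 3i).
A real fundamental pair from Re and Im of e^((1+5i)t)v: X_1 = e^(t)(cos(5t)·(0,1) + sin(5t)·(1,3)), X_2 = e^(t)(sin(5t)·(0,1) - cos(5t)·(1,3)).
General solution: K_1X_1 + K_2X_2.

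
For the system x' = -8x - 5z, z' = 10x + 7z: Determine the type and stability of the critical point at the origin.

A = [[-8,-5],[10,7]]; det(A-λI) = λ^2 + λ - 6.
λ = -3, 2: opposite signs.

saddle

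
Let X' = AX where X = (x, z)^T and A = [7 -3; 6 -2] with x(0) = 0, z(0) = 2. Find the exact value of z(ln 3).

-150

A = [[7,-3],[6,-2]]; eigenvalues λ = 4, 1.
Eigenvectors: (-1,-1) for λ=4, (-1,-2) for λ=1.
From the initial condition, c_1 = 2, c_2 = -2.
z(ln 3) = (2)(3^4)(-1) + (-2)(3^1)(-2) = -150.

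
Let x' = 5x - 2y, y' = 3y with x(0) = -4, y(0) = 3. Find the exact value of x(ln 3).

-1620

A = [[5,-2],[0,3]]; eigenvalues λ = 5, 3.
Eigenvectors: (1,0) for λ=5, (-1,-1) for λ=3.
From the initial condition, c_1 = -7, c_2 = -3.
x(ln 3) = (-7)(3^5)(1) + (-3)(3^3)(-1) = -1620.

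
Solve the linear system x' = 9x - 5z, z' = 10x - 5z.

Coefficient matrix A = [[9, -5], [10, -5]].
Characteristic polynomial det(A - λI) = λ^2 - 4λ + 5 = 0.
Eigenvalues λ = 2 ± i (complex conjugate pair).
For λ=2+i: an eigenvector is (2,3) - i(-1,-1) = (2 + i, 3 + i).
A real fundamental pair from Re and Im of e^((2+i)t)v: X_1 = e^(2t)(cos(t)·(2,3) + sin(t)·(-1,-1)), X_2 = e^(2t)(sin(t)·(2,3) - cos(t)·(-1,-1)).
General solution: c_1X_1 + c_2X_2.

x(t) = -c_1e^(2t)sin(t) + 2c_1e^(2t)cos(t) + 2c_2e^(2t)sin(t) + c_2e^(2t)cos(t), z(t) = -c_1e^(2t)sin(t) + 3c_1e^(2t)cos(t) + 3c_2e^(2t)sin(t) + c_2e^(2t)cos(t)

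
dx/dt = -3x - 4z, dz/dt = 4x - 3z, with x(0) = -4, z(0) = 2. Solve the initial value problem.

x(t) = -2e^(-3t)sin(4t) - 4e^(-3t)cos(4t), z(t) = -4e^(-3t)sin(4t) + 2e^(-3t)cos(4t)

Coefficient matrix A = [[-3, -4], [4, -3]].
Characteristic polynomial det(A - λI) = λ^2 + 6λ + 25 = 0.
Eigenvalues λ = -3 ± 4i (complex conjugate pair).
For λ=-3+4i: an eigenvector is (0,1) - i(-1,0) = (0 + i, 1).
A real fundamental pair from Re and Im of e^((-3+4i)t)v: X_1 = e^(-3t)(cos(4t)·(0,1) + sin(4t)·(-1,0)), X_2 = e^(-3t)(sin(4t)·(0,1) - cos(4t)·(-1,0)).
General solution: K_1X_1 + K_2X_2.
Applying x(0)=-4, z(0)=2 gives K_1=2, K_2=-4.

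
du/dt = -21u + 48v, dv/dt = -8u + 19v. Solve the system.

u(t) = 3c_1e^(-5t) - 2c_2e^(3t), v(t) = c_1e^(-5t) - c_2e^(3t)

Coefficient matrix A = [[-21, 48], [-8, 19]].
Characteristic polynomial det(A - λI) = λ^2 + 2λ - 15 = 0.
Eigenvalues λ = -5, 3.
For λ=-5: (A-λI) row 1 is [-16, 48], so an eigenvector is (3, 1).
For λ=3: (A-λI) row 1 is [-24, 48], so an eigenvector is (-2, -1).
General solution: c_1e^(-5t)(3,1) + c_2e^(3t)(-2,-1).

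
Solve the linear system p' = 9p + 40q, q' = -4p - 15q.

Coefficient matrix A = [[9, 40], [-4, -15]].
Characteristic polynomial det(A - λI) = λ^2 + 6λ + 25 = 0.
Eigenvalues λ = -3 ± 4i (complex conjugate pair).
For λ=-3+4i: an eigenvector is (3,-1) - i(-1,0) = (3 + i, -1).
A real fundamental pair from Re and Im of e^((-3+4i)t)v: X_1 = e^(-3t)(cos(4t)·(3,-1) + sin(4t)·(-1,0)), X_2 = e^(-3t)(sin(4t)·(3,-1) - cos(4t)·(-1,0)).
General solution: K_1X_1 + K_2X_2.

p(t) = -K_1e^(-3t)sin(4t) + 3K_1e^(-3t)cos(4t) + 3K_2e^(-3t)sin(4t) + K_2e^(-3t)cos(4t), q(t) = -K_1e^(-3t)cos(4t) - K_2e^(-3t)sin(4t)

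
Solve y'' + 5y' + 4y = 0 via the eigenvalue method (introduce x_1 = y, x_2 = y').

y(t) = c_1e^(-4t) + c_2e^(-t)

Let x_1 = y, x_2 = y'. Then x_1' = x_2 and x_2' = -4x_1 - 5x_2.
A = [[0,1],[-4,-5]]; det(A-λI) = λ^2 + 5λ + 4.
Eigenvalues λ = -4, -1 with eigenvectors (1,-4), (1,-1).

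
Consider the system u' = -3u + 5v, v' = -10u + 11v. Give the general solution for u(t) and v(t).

u(t) = 2c_1e^(4t)sin(t) - c_1e^(4t)cos(t) - c_2e^(4t)sin(t) - 2c_2e^(4t)cos(t), v(t) = 3c_1e^(4t)sin(t) - c_1e^(4t)cos(t) - c_2e^(4t)sin(t) - 3c_2e^(4t)cos(t)

Coefficient matrix A = [[-3, 5], [-10, 11]].
Characteristic polynomial det(A - λI) = λ^2 - 8λ + 17 = 0.
Eigenvalues λ = 4 ± i (complex conjugate pair).
For λ=4+i: an eigenvector is (-1,-1) - i(2,3) = (-1 - 2i, -1 - 3i).
A real fundamental pair from Re and Im of e^((4+i)t)v: X_1 = e^(4t)(cos(t)·(-1,-1) + sin(t)·(2,3)), X_2 = e^(4t)(sin(t)·(-1,-1) - cos(t)·(2,3)).
General solution: c_1X_1 + c_2X_2.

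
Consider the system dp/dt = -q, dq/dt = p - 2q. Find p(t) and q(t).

Coefficient matrix A = [[0, -1], [1, -2]].
Characteristic polynomial det(A - λI) = λ^2 + 2λ + 1 = 0.
Single eigenvalue λ = -1 with algebraic multiplicity 2.
Eigenvector v = (1,1); generalized eigenvector w with (A-λI)w=v is (-1,-2).
General solution: e^(-t)[C_1·v + C_2·(t·v + w)].

p(t) = C_1e^(-t) + C_2te^(-t) - C_2e^(-t), q(t) = C_1e^(-t) + C_2te^(-t) - 2C_2e^(-t)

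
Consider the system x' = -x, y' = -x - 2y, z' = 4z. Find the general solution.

Coefficient matrix A = [[-1, 0, 0], [-1, -2, 0], [0, 0, 4]].
det(A - λI) = 0 gives eigenvalues λ = -1, -2, 4.
For λ=-1: eigenvector (1,-1,0).
For λ=-2: eigenvector (0,1,0).
For λ=4: eigenvector (0,0,1).
General solution: C_1e^(-t)(1,-1,0) + C_2e^(-2t)(0,1,0) + C_3e^(4t)(0,0,1).

x(t) = C_1e^(-t), y(t) = -C_1e^(-t) + C_2e^(-2t), z(t) = C_3e^(4t)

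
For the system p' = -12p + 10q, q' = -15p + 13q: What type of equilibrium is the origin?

A = [[-12,10],[-15,13]]; det(A-λI) = λ^2 - λ - 6.
λ = 3, -2: opposite signs.

saddle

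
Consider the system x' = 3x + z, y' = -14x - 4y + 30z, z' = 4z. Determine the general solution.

Coefficient matrix A = [[3, 0, 1], [-14, -4, 30], [0, 0, 4]].
det(A - λI) = 0 gives eigenvalues λ = 3, -4, 4.
For λ=3: eigenvector (1,-2,0).
For λ=-4: eigenvector (0,1,0).
For λ=4: eigenvector (1,2,1).
General solution: K_1e^(3t)(1,-2,0) + K_2e^(-4t)(0,1,0) + K_3e^(4t)(1,2,1).

x(t) = K_1e^(3t) + K_3e^(4t), y(t) = -2K_1e^(3t) + K_2e^(-4t) + 2K_3e^(4t), z(t) = K_3e^(4t)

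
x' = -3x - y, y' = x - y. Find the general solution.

x(t) = -C_1e^(-2t) - C_2te^(-2t) - C_2e^(-2t), y(t) = C_1e^(-2t) + C_2te^(-2t) + 2C_2e^(-2t)

Coefficient matrix A = [[-3, -1], [1, -1]].
Characteristic polynomial det(A - λI) = λ^2 + 4λ + 4 = 0.
Single eigenvalue λ = -2 with algebraic multiplicity 2.
Eigenvector v = (-1,1); generalized eigenvector w with (A-λI)w=v is (-1,2).
General solution: e^(-2t)[C_1·v + C_2·(t·v + w)].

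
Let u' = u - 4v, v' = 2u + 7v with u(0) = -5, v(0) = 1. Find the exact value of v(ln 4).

-2816

A = [[1,-4],[2,7]]; eigenvalues λ = 3, 5.
Eigenvectors: (2,-1) for λ=3, (-1,1) for λ=5.
From the initial condition, c_1 = -4, c_2 = -3.
v(ln 4) = (-4)(4^3)(-1) + (-3)(4^5)(1) = -2816.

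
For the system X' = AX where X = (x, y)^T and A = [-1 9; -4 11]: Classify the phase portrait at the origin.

unstable improper node

A = [[-1,9],[-4,11]]; det(A-λI) = λ^2 - 10λ + 25.
repeated λ = 5 with a single eigenvector.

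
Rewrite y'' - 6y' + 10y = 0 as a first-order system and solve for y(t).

Let x_1 = y, x_2 = y'. Then x_1' = x_2 and x_2' = -10x_1 + 6x_2.
A = [[0,1],[-10,6]]; det(A-λI) = λ^2 - 6λ + 10.
Eigenvalues λ = 3 ± i.

y(t) = C_1e^(3t)cos(t) + C_2e^(3t)sin(t)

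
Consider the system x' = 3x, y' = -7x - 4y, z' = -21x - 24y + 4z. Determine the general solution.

Coefficient matrix A = [[3, 0, 0], [-7, -4, 0], [-21, -24, 4]].
det(A - λI) = 0 gives eigenvalues λ = -4, 3, 4.
For λ=-4: eigenvector (0,1,3).
For λ=3: eigenvector (1,-1,-3).
For λ=4: eigenvector (0,0,1).
General solution: C_1e^(-4t)(0,1,3) + C_2e^(3t)(1,-1,-3) + C_3e^(4t)(0,0,1).

x(t) = C_2e^(3t), y(t) = C_1e^(-4t) - C_2e^(3t), z(t) = 3C_1e^(-4t) - 3C_2e^(3t) + C_3e^(4t)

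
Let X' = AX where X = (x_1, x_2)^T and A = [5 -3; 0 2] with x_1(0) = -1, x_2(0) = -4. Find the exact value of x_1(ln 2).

80

A = [[5,-3],[0,2]]; eigenvalues λ = 2, 5.
Eigenvectors: (-1,-1) for λ=2, (1,0) for λ=5.
From the initial condition, c_1 = 4, c_2 = 3.
x_1(ln 2) = (4)(2^2)(-1) + (3)(2^5)(1) = 80.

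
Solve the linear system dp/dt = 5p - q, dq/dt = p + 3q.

Coefficient matrix A = [[5, -1], [1, 3]].
Characteristic polynomial det(A - λI) = λ^2 - 8λ + 16 = 0.
Single eigenvalue λ = 4 with algebraic multiplicity 2.
Eigenvector v = (1,1); generalized eigenvector w with (A-λI)w=v is (2,1).
General solution: e^(4t)[c_1·v + c_2·(t·v + w)].

p(t) = c_1e^(4t) + c_2te^(4t) + 2c_2e^(4t), q(t) = c_1e^(4t) + c_2te^(4t) + c_2e^(4t)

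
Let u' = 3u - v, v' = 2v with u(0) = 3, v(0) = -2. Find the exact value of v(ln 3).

A = [[3,-1],[0,2]]; eigenvalues λ = 3, 2.
Eigenvectors: (-1,0) for λ=3, (1,1) for λ=2.
From the initial condition, c_1 = -5, c_2 = -2.
v(ln 3) = (-5)(3^3)(0) + (-2)(3^2)(1) = -18.

-18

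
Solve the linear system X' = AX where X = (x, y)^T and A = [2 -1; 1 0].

Coefficient matrix A = [[2, -1], [1, 0]].
Characteristic polynomial det(A - λI) = λ^2 - 2λ + 1 = 0.
Single eigenvalue λ = 1 with algebraic multiplicity 2.
Eigenvector v = (1,1); generalized eigenvector w with (A-λI)w=v is (-2,-3).
General solution: e^(t)[K_1·v + K_2·(t·v + w)].

x(t) = K_1e^(t) + K_2te^(t) - 2K_2e^(t), y(t) = K_1e^(t) + K_2te^(t) - 3K_2e^(t)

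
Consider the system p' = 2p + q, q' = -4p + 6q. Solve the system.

Coefficient matrix A = [[2, 1], [-4, 6]].
Characteristic polynomial det(A - λI) = λ^2 - 8λ + 16 = 0.
Single eigenvalue λ = 4 with algebraic multiplicity 2.
Eigenvector v = (-1,-2); generalized eigenvector w with (A-λI)w=v is (1,1).
General solution: e^(4t)[c_1·v + c_2·(t·v + w)].

p(t) = -c_1e^(4t) - c_2te^(4t) + c_2e^(4t), q(t) = -2c_1e^(4t) - 2c_2te^(4t) + c_2e^(4t)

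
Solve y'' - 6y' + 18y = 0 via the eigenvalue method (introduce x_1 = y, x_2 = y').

Let x_1 = y, x_2 = y'. Then x_1' = x_2 and x_2' = -18x_1 + 6x_2.
A = [[0,1],[-18,6]]; det(A-λI) = λ^2 - 6λ + 18.
Eigenvalues λ = 3 ± 3i.

y(t) = C_1e^(3t)cos(3t) + C_2e^(3t)sin(3t)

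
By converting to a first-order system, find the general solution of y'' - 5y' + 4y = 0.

Let x_1 = y, x_2 = y'. Then x_1' = x_2 and x_2' = -4x_1 + 5x_2.
A = [[0,1],[-4,5]]; det(A-λI) = λ^2 - 5λ + 4.
Eigenvalues λ = 1, 4 with eigenvectors (1,1), (1,4).

y(t) = K_1e^(t) + K_2e^(4t)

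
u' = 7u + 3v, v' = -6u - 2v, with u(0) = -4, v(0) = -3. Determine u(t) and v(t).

Coefficient matrix A = [[7, 3], [-6, -2]].
Characteristic polynomial det(A - λI) = λ^2 - 5λ + 4 = 0.
Eigenvalues λ = 1, 4.
For λ=1: (A-λI) row 1 is [6, 3], so an eigenvector is (-1, 2).
For λ=4: (A-λI) row 1 is [3, 3], so an eigenvector is (-1, 1).
General solution: K_1e^(t)(-1,2) + K_2e^(4t)(-1,1).
Applying u(0)=-4, v(0)=-3 gives K_1=-7, K_2=11.

u(t) = -11e^(4t) + 7e^(t), v(t) = 11e^(4t) - 14e^(t)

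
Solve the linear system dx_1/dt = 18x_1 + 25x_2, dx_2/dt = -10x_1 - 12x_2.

Coefficient matrix A = [[18, 25], [-10, -12]].
Characteristic polynomial det(A - λI) = λ^2 - 6λ + 34 = 0.
Eigenvalues λ = 3 ± 5i (complex conjugate pair).
For λ=3+5i: an eigenvector is (2,-1) - i(1,-1) = (2 - i, -1 + i).
A real fundamental pair from Re and Im of e^((3+5i)t)v: X_1 = e^(3t)(cos(5t)·(2,-1) + sin(5t)·(1,-1)), X_2 = e^(3t)(sin(5t)·(2,-1) - cos(5t)·(1,-1)).
General solution: C_1X_1 + C_2X_2.

x_1(t) = C_1e^(3t)sin(5t) + 2C_1e^(3t)cos(5t) + 2C_2e^(3t)sin(5t) - C_2e^(3t)cos(5t), x_2(t) = -C_1e^(3t)sin(5t) - C_1e^(3t)cos(5t) - C_2e^(3t)sin(5t) + C_2e^(3t)cos(5t)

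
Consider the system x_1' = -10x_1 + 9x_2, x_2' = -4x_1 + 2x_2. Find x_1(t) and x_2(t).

Coefficient matrix A = [[-10, 9], [-4, 2]].
Characteristic polynomial det(A - λI) = λ^2 + 8λ + 16 = 0.
Single eigenvalue λ = -4 with algebraic multiplicity 2.
Eigenvector v = (-3,-2); generalized eigenvector w with (A-λI)w=v is (-1,-1).
General solution: e^(-4t)[K_1·v + K_2·(t·v + w)].

x_1(t) = -3K_1e^(-4t) - 3K_2te^(-4t) - K_2e^(-4t), x_2(t) = -2K_1e^(-4t) - 2K_2te^(-4t) - K_2e^(-4t)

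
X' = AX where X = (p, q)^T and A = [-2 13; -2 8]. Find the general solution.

Coefficient matrix A = [[-2, 13], [-2, 8]].
Characteristic polynomial det(A - λI) = λ^2 - 6λ + 10 = 0.
Eigenvalues λ = 3 ± i (complex conjugate pair).
For λ=3+i: an eigenvector is (-3,-1) - i(2,1) = (-3 - 2i, -1 - i).
A real fundamental pair from Re and Im of e^((3+i)t)v: X_1 = e^(3t)(cos(t)·(-3,-1) + sin(t)·(2,1)), X_2 = e^(3t)(sin(t)·(-3,-1) - cos(t)·(2,1)).
General solution: c_1X_1 + c_2X_2.

p(t) = 2c_1e^(3t)sin(t) - 3c_1e^(3t)cos(t) - 3c_2e^(3t)sin(t) - 2c_2e^(3t)cos(t), q(t) = c_1e^(3t)sin(t) - c_1e^(3t)cos(t) - c_2e^(3t)sin(t) - c_2e^(3t)cos(t)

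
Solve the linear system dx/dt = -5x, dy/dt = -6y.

Coefficient matrix A = [[-5, 0], [0, -6]].
Characteristic polynomial det(A - λI) = λ^2 + 11λ + 30 = 0.
Eigenvalues λ = -6, -5.
For λ=-6: (A-λI) row 1 is [1, 0], so an eigenvector is (0, -1).
For λ=-5: (A-λI) row 2 is [0, -1], so an eigenvector is (1, 0).
General solution: K_1e^(-6t)(0,-1) + K_2e^(-5t)(1,0).

x(t) = K_2e^(-5t), y(t) = -K_1e^(-6t)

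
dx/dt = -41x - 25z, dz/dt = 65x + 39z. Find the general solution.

x(t) = -2C_1e^(-t)sin(5t) - C_1e^(-t)cos(5t) - C_2e^(-t)sin(5t) + 2C_2e^(-t)cos(5t), z(t) = 3C_1e^(-t)sin(5t) + 2C_1e^(-t)cos(5t) + 2C_2e^(-t)sin(5t) - 3C_2e^(-t)cos(5t)

Coefficient matrix A = [[-41, -25], [65, 39]].
Characteristic polynomial det(A - λI) = λ^2 + 2λ + 26 = 0.
Eigenvalues λ = -1 ± 5i (complex conjugate pair).
For λ=-1+5i: an eigenvector is (-1,2) - i(-2,3) = (-1 + 2i, 2 - 3i).
A real fundamental pair from Re and Im of e^((-1+5i)t)v: X_1 = e^(-t)(cos(5t)·(-1,2) + sin(5t)·(-2,3)), X_2 = e^(-t)(sin(5t)·(-1,2) - cos(5t)·(-2,3)).
General solution: C_1X_1 + C_2X_2.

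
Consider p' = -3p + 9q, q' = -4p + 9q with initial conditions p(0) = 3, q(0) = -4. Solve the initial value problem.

p(t) = -54te^(3t) + 3e^(3t), q(t) = -36te^(3t) - 4e^(3t)

Coefficient matrix A = [[-3, 9], [-4, 9]].
Characteristic polynomial det(A - λI) = λ^2 - 6λ + 9 = 0.
Single eigenvalue λ = 3 with algebraic multiplicity 2.
Eigenvector v = (3,2); generalized eigenvector w with (A-λI)w=v is (-2,-1).
General solution: e^(3t)[C_1·v + C_2·(t·v + w)].
Applying p(0)=3, q(0)=-4 gives C_1=-11, C_2=-18.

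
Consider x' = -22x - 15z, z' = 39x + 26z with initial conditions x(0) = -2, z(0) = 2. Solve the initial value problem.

x(t) = 6e^(2t)sin(3t) - 2e^(2t)cos(3t), z(t) = -10e^(2t)sin(3t) + 2e^(2t)cos(3t)

Coefficient matrix A = [[-22, -15], [39, 26]].
Characteristic polynomial det(A - λI) = λ^2 - 4λ + 13 = 0.
Eigenvalues λ = 2 ± 3i (complex conjugate pair).
For λ=2+3i: an eigenvector is (-1,2) - i(-2,3) = (-1 + 2i, 2 - 3i).
A real fundamental pair from Re and Im of e^((2+3i)t)v: X_1 = e^(2t)(cos(3t)·(-1,2) + sin(3t)·(-2,3)), X_2 = e^(2t)(sin(3t)·(-1,2) - cos(3t)·(-2,3)).
General solution: K_1X_1 + K_2X_2.
Applying x(0)=-2, z(0)=2 gives K_1=-2, K_2=-2.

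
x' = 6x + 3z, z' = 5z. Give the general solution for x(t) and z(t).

Coefficient matrix A = [[6, 3], [0, 5]].
Characteristic polynomial det(A - λI) = λ^2 - 11λ + 30 = 0.
Eigenvalues λ = 6, 5.
For λ=6: (A-λI) row 1 is [0, 3], so an eigenvector is (1, 0).
For λ=5: (A-λI) row 1 is [1, 3], so an eigenvector is (3, -1).
General solution: K_1e^(6t)(1,0) + K_2e^(5t)(3,-1).

x(t) = K_1e^(6t) + 3K_2e^(5t), z(t) = -K_2e^(5t)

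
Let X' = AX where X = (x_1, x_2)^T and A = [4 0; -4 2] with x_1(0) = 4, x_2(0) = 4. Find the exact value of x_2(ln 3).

-540

A = [[4,0],[-4,2]]; eigenvalues λ = 4, 2.
Eigenvectors: (1,-2) for λ=4, (0,1) for λ=2.
From the initial condition, c_1 = 4, c_2 = 12.
x_2(ln 3) = (4)(3^4)(-2) + (12)(3^2)(1) = -540.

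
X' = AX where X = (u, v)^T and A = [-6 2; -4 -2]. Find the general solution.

Coefficient matrix A = [[-6, 2], [-4, -2]].
Characteristic polynomial det(A - λI) = λ^2 + 8λ + 20 = 0.
Eigenvalues λ = -4 ± 2i (complex conjugate pair).
For λ=-4+2i: an eigenvector is (-1,-1) - i(0,1) = (-1, -1 - i).
A real fundamental pair from Re and Im of e^((-4+2i)t)v: X_1 = e^(-4t)(cos(2t)·(-1,-1) + sin(2t)·(0,1)), X_2 = e^(-4t)(sin(2t)·(-1,-1) - cos(2t)·(0,1)).
General solution: K_1X_1 + K_2X_2.

u(t) = -K_1e^(-4t)cos(2t) - K_2e^(-4t)sin(2t), v(t) = K_1e^(-4t)sin(2t) - K_1e^(-4t)cos(2t) - K_2e^(-4t)sin(2t) - K_2e^(-4t)cos(2t)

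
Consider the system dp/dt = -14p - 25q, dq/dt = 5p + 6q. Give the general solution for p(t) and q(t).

Coefficient matrix A = [[-14, -25], [5, 6]].
Characteristic polynomial det(A - λI) = λ^2 + 8λ + 41 = 0.
Eigenvalues λ = -4 ± 5i (complex conjugate pair).
For λ=-4+5i: an eigenvector is (1,0) - i(-2,1) = (1 + 2i, 0 - i).
A real fundamental pair from Re and Im of e^((-4+5i)t)v: X_1 = e^(-4t)(cos(5t)·(1,0) + sin(5t)·(-2,1)), X_2 = e^(-4t)(sin(5t)·(1,0) - cos(5t)·(-2,1)).
General solution: K_1X_1 + K_2X_2.

p(t) = -2K_1e^(-4t)sin(5t) + K_1e^(-4t)cos(5t) + K_2e^(-4t)sin(5t) + 2K_2e^(-4t)cos(5t), q(t) = K_1e^(-4t)sin(5t) - K_2e^(-4t)cos(5t)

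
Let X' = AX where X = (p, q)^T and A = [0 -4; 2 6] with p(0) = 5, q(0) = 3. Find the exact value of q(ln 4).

A = [[0,-4],[2,6]]; eigenvalues λ = 4, 2.
Eigenvectors: (-1,1) for λ=4, (2,-1) for λ=2.
From the initial condition, c_1 = 11, c_2 = 8.
q(ln 4) = (11)(4^4)(1) + (8)(4^2)(-1) = 2688.

2688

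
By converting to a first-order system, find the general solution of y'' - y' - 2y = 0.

Let x_1 = y, x_2 = y'. Then x_1' = x_2 and x_2' = 2x_1 + x_2.
A = [[0,1],[2,1]]; det(A-λI) = λ^2 - λ - 2.
Eigenvalues λ = 2, -1 with eigenvectors (1,2), (1,-1).

y(t) = K_1e^(2t) + K_2e^(-t)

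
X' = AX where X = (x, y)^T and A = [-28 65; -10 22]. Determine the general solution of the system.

Coefficient matrix A = [[-28, 65], [-10, 22]].
Characteristic polynomial det(A - λI) = λ^2 + 6λ + 34 = 0.
Eigenvalues λ = -3 ± 5i (complex conjugate pair).
For λ=-3+5i: an eigenvector is (2,1) - i(3,1) = (2 - 3i, 1 - i).
A real fundamental pair from Re and Im of e^((-3+5i)t)v: X_1 = e^(-3t)(cos(5t)·(2,1) + sin(5t)·(3,1)), X_2 = e^(-3t)(sin(5t)·(2,1) - cos(5t)·(3,1)).
General solution: K_1X_1 + K_2X_2.

x(t) = 3K_1e^(-3t)sin(5t) + 2K_1e^(-3t)cos(5t) + 2K_2e^(-3t)sin(5t) - 3K_2e^(-3t)cos(5t), y(t) = K_1e^(-3t)sin(5t) + K_1e^(-3t)cos(5t) + K_2e^(-3t)sin(5t) - K_2e^(-3t)cos(5t)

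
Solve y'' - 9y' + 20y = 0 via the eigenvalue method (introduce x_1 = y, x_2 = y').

y(t) = K_1e^(4t) + K_2e^(5t)

Let x_1 = y, x_2 = y'. Then x_1' = x_2 and x_2' = -20x_1 + 9x_2.
A = [[0,1],[-20,9]]; det(A-λI) = λ^2 - 9λ + 20.
Eigenvalues λ = 4, 5 with eigenvectors (1,4), (1,5).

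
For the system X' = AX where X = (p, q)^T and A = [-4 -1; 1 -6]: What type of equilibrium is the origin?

stable improper node

A = [[-4,-1],[1,-6]]; det(A-λI) = λ^2 + 10λ + 25.
repeated λ = -5 with a single eigenvector.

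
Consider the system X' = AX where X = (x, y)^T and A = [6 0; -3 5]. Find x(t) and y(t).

Coefficient matrix A = [[6, 0], [-3, 5]].
Characteristic polynomial det(A - λI) = λ^2 - 11λ + 30 = 0.
Eigenvalues λ = 6, 5.
For λ=6: (A-λI) row 2 is [-3, -1], so an eigenvector is (-1, 3).
For λ=5: (A-λI) row 1 is [1, 0], so an eigenvector is (0, 1).
General solution: K_1e^(6t)(-1,3) + K_2e^(5t)(0,1).

x(t) = -K_1e^(6t), y(t) = 3K_1e^(6t) + K_2e^(5t)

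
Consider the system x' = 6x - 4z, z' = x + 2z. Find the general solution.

x(t) = -2c_1e^(4t) - 2c_2te^(4t) + 3c_2e^(4t), z(t) = -c_1e^(4t) - c_2te^(4t) + 2c_2e^(4t)

Coefficient matrix A = [[6, -4], [1, 2]].
Characteristic polynomial det(A - λI) = λ^2 - 8λ + 16 = 0.
Single eigenvalue λ = 4 with algebraic multiplicity 2.
Eigenvector v = (-2,-1); generalized eigenvector w with (A-λI)w=v is (3,2).
General solution: e^(4t)[c_1·v + c_2·(t·v + w)].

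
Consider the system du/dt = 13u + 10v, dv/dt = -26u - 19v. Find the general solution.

Coefficient matrix A = [[13, 10], [-26, -19]].
Characteristic polynomial det(A - λI) = λ^2 + 6λ + 13 = 0.
Eigenvalues λ = -3 ± 2i (complex conjugate pair).
For λ=-3+2i: an eigenvector is (1,-2) - i(-2,3) = (1 + 2i, -2 - 3i).
A real fundamental pair from Re and Im of e^((-3+2i)t)v: X_1 = e^(-3t)(cos(2t)·(1,-2) + sin(2t)·(-2,3)), X_2 = e^(-3t)(sin(2t)·(1,-2) - cos(2t)·(-2,3)).
General solution: C_1X_1 + C_2X_2.

u(t) = -2C_1e^(-3t)sin(2t) + C_1e^(-3t)cos(2t) + C_2e^(-3t)sin(2t) + 2C_2e^(-3t)cos(2t), v(t) = 3C_1e^(-3t)sin(2t) - 2C_1e^(-3t)cos(2t) - 2C_2e^(-3t)sin(2t) - 3C_2e^(-3t)cos(2t)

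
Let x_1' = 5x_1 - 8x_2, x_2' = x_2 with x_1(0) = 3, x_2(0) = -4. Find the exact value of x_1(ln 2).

A = [[5,-8],[0,1]]; eigenvalues λ = 5, 1.
Eigenvectors: (1,0) for λ=5, (-2,-1) for λ=1.
From the initial condition, c_1 = 11, c_2 = 4.
x_1(ln 2) = (11)(2^5)(1) + (4)(2^1)(-2) = 336.

336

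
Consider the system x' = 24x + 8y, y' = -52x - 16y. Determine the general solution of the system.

Coefficient matrix A = [[24, 8], [-52, -16]].
Characteristic polynomial det(A - λI) = λ^2 - 8λ + 32 = 0.
Eigenvalues λ = 4 ± 4i (complex conjugate pair).
For λ=4+4i: an eigenvector is (-1,3) - i(1,-2) = (-1 - i, 3 + 2i).
A real fundamental pair from Re and Im of e^((4+4i)t)v: X_1 = e^(4t)(cos(4t)·(-1,3) + sin(4t)·(1,-2)), X_2 = e^(4t)(sin(4t)·(-1,3) - cos(4t)·(1,-2)).
General solution: K_1X_1 + K_2X_2.

x(t) = K_1e^(4t)sin(4t) - K_1e^(4t)cos(4t) - K_2e^(4t)sin(4t) - K_2e^(4t)cos(4t), y(t) = -2K_1e^(4t)sin(4t) + 3K_1e^(4t)cos(4t) + 3K_2e^(4t)sin(4t) + 2K_2e^(4t)cos(4t)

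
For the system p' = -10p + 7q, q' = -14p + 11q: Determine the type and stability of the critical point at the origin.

saddle

A = [[-10,7],[-14,11]]; det(A-λI) = λ^2 - λ - 12.
λ = -3, 4: opposite signs.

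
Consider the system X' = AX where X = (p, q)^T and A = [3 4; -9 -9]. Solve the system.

Coefficient matrix A = [[3, 4], [-9, -9]].
Characteristic polynomial det(A - λI) = λ^2 + 6λ + 9 = 0.
Single eigenvalue λ = -3 with algebraic multiplicity 2.
Eigenvector v = (-2,3); generalized eigenvector w with (A-λI)w=v is (-1,1).
General solution: e^(-3t)[K_1·v + K_2·(t·v + w)].

p(t) = -2K_1e^(-3t) - 2K_2te^(-3t) - K_2e^(-3t), q(t) = 3K_1e^(-3t) + 3K_2te^(-3t) + K_2e^(-3t)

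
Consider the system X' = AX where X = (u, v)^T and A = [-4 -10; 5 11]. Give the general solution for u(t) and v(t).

Coefficient matrix A = [[-4, -10], [5, 11]].
Characteristic polynomial det(A - λI) = λ^2 - 7λ + 6 = 0.
Eigenvalues λ = 6, 1.
For λ=6: (A-λI) row 1 is [-10, -10], so an eigenvector is (1, -1).
For λ=1: (A-λI) row 1 is [-5, -10], so an eigenvector is (-2, 1).
General solution: K_1e^(6t)(1,-1) + K_2e^(t)(-2,1).

u(t) = K_1e^(6t) - 2K_2e^(t), v(t) = -K_1e^(6t) + K_2e^(t)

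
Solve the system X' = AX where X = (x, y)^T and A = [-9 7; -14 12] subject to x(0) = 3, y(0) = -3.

x(t) = -6e^(5t) + 9e^(-2t), y(t) = -12e^(5t) + 9e^(-2t)

Coefficient matrix A = [[-9, 7], [-14, 12]].
Characteristic polynomial det(A - λI) = λ^2 - 3λ - 10 = 0.
Eigenvalues λ = 5, -2.
For λ=5: (A-λI) row 1 is [-14, 7], so an eigenvector is (-1, -2).
For λ=-2: (A-λI) row 1 is [-7, 7], so an eigenvector is (-1, -1).
General solution: c_1e^(5t)(-1,-2) + c_2e^(-2t)(-1,-1).
Applying x(0)=3, y(0)=-3 gives c_1=6, c_2=-9.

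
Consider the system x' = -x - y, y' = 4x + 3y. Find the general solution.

x(t) = -K_1e^(t) - K_2te^(t), y(t) = 2K_1e^(t) + 2K_2te^(t) + K_2e^(t)

Coefficient matrix A = [[-1, -1], [4, 3]].
Characteristic polynomial det(A - λI) = λ^2 - 2λ + 1 = 0.
Single eigenvalue λ = 1 with algebraic multiplicity 2.
Eigenvector v = (-1,2); generalized eigenvector w with (A-λI)w=v is (0,1).
General solution: e^(t)[K_1·v + K_2·(t·v + w)].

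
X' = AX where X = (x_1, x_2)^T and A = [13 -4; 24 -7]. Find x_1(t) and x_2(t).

x_1(t) = -c_1e^(t) - c_2e^(5t), x_2(t) = -3c_1e^(t) - 2c_2e^(5t)

Coefficient matrix A = [[13, -4], [24, -7]].
Characteristic polynomial det(A - λI) = λ^2 - 6λ + 5 = 0.
Eigenvalues λ = 1, 5.
For λ=1: (A-λI) row 1 is [12, -4], so an eigenvector is (-1, -3).
For λ=5: (A-λI) row 1 is [8, -4], so an eigenvector is (-1, -2).
General solution: c_1e^(t)(-1,-3) + c_2e^(5t)(-1,-2).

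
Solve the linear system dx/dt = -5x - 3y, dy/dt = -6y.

Coefficient matrix A = [[-5, -3], [0, -6]].
Characteristic polynomial det(A - λI) = λ^2 + 11λ + 30 = 0.
Eigenvalues λ = -6, -5.
For λ=-6: (A-λI) row 1 is [1, -3], so an eigenvector is (-3, -1).
For λ=-5: (A-λI) row 1 is [0, -3], so an eigenvector is (1, 0).
General solution: c_1e^(-6t)(-3,-1) + c_2e^(-5t)(1,0).

x(t) = -3c_1e^(-6t) + c_2e^(-5t), y(t) = -c_1e^(-6t)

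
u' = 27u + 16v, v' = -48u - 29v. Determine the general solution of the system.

Coefficient matrix A = [[27, 16], [-48, -29]].
Characteristic polynomial det(A - λI) = λ^2 + 2λ - 15 = 0.
Eigenvalues λ = 3, -5.
For λ=3: (A-λI) row 1 is [24, 16], so an eigenvector is (-2, 3).
For λ=-5: (A-λI) row 1 is [32, 16], so an eigenvector is (1, -2).
General solution: K_1e^(3t)(-2,3) + K_2e^(-5t)(1,-2).

u(t) = -2K_1e^(3t) + K_2e^(-5t), v(t) = 3K_1e^(3t) - 2K_2e^(-5t)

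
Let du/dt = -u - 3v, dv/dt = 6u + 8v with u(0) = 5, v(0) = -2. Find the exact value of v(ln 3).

A = [[-1,-3],[6,8]]; eigenvalues λ = 5, 2.
Eigenvectors: (1,-2) for λ=5, (-1,1) for λ=2.
From the initial condition, c_1 = -3, c_2 = -8.
v(ln 3) = (-3)(3^5)(-2) + (-8)(3^2)(1) = 1386.

1386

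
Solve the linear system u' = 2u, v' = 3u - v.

Coefficient matrix A = [[2, 0], [3, -1]].
Characteristic polynomial det(A - λI) = λ^2 - λ - 2 = 0.
Eigenvalues λ = -1, 2.
For λ=-1: (A-λI) row 1 is [3, 0], so an eigenvector is (0, -1).
For λ=2: (A-λI) row 2 is [3, -3], so an eigenvector is (1, 1).
General solution: c_1e^(-t)(0,-1) + c_2e^(2t)(1,1).

u(t) = c_2e^(2t), v(t) = -c_1e^(-t) + c_2e^(2t)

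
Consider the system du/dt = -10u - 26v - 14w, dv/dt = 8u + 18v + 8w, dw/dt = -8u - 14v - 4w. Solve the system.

Coefficient matrix A = [[-10, -26, -14], [8, 18, 8], [-8, -14, -4]].
det(A - λI) = 0 gives eigenvalues λ = -2, 4, 2.
For λ=-2: eigenvector (3,-2,2).
For λ=4: eigenvector (-1,0,1).
For λ=2: eigenvector (1,-1,1).
General solution: C_1e^(-2t)(3,-2,2) + C_2e^(4t)(-1,0,1) + C_3e^(2t)(1,-1,1).

u(t) = 3C_1e^(-2t) - C_2e^(4t) + C_3e^(2t), v(t) = -2C_1e^(-2t) - C_3e^(2t), w(t) = 2C_1e^(-2t) + C_2e^(4t) + C_3e^(2t)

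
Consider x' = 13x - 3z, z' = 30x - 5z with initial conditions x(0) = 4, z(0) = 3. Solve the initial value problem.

x(t) = 9e^(4t)sin(3t) + 4e^(4t)cos(3t), z(t) = 31e^(4t)sin(3t) + 3e^(4t)cos(3t)

Coefficient matrix A = [[13, -3], [30, -5]].
Characteristic polynomial det(A - λI) = λ^2 - 8λ + 25 = 0.
Eigenvalues λ = 4 ± 3i (complex conjugate pair).
For λ=4+3i: an eigenvector is (0,-1) - i(1,3) = (0 - i, -1 - 3i).
A real fundamental pair from Re and Im of e^((4+3i)t)v: X_1 = e^(4t)(cos(3t)·(0,-1) + sin(3t)·(1,3)), X_2 = e^(4t)(sin(3t)·(0,-1) - cos(3t)·(1,3)).
General solution: K_1X_1 + K_2X_2.
Applying x(0)=4, z(0)=3 gives K_1=9, K_2=-4.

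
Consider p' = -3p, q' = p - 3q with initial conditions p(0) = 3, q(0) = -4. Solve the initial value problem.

Coefficient matrix A = [[-3, 0], [1, -3]].
Characteristic polynomial det(A - λI) = λ^2 + 6λ + 9 = 0.
Single eigenvalue λ = -3 with algebraic multiplicity 2.
Eigenvector v = (0,1); generalized eigenvector w with (A-λI)w=v is (1,3).
General solution: e^(-3t)[c_1·v + c_2·(t·v + w)].
Applying p(0)=3, q(0)=-4 gives c_1=-13, c_2=3.

p(t) = 3e^(-3t), q(t) = 3te^(-3t) - 4e^(-3t)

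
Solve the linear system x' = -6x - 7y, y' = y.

Coefficient matrix A = [[-6, -7], [0, 1]].
Characteristic polynomial det(A - λI) = λ^2 + 5λ - 6 = 0.
Eigenvalues λ = 1, -6.
For λ=1: (A-λI) row 1 is [-7, -7], so an eigenvector is (-1, 1).
For λ=-6: (A-λI) row 1 is [0, -7], so an eigenvector is (-1, 0).
General solution: c_1e^(t)(-1,1) + c_2e^(-6t)(-1,0).

x(t) = -c_1e^(t) - c_2e^(-6t), y(t) = c_1e^(t)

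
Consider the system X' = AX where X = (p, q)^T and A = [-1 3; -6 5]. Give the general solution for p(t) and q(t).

p(t) = -c_1e^(2t)cos(3t) - c_2e^(2t)sin(3t), q(t) = c_1e^(2t)sin(3t) - c_1e^(2t)cos(3t) - c_2e^(2t)sin(3t) - c_2e^(2t)cos(3t)

Coefficient matrix A = [[-1, 3], [-6, 5]].
Characteristic polynomial det(A - λI) = λ^2 - 4λ + 13 = 0.
Eigenvalues λ = 2 ± 3i (complex conjugate pair).
For λ=2+3i: an eigenvector is (-1,-1) - i(0,1) = (-1, -1 - i).
A real fundamental pair from Re and Im of e^((2+3i)t)v: X_1 = e^(2t)(cos(3t)·(-1,-1) + sin(3t)·(0,1)), X_2 = e^(2t)(sin(3t)·(-1,-1) - cos(3t)·(0,1)).
General solution: c_1X_1 + c_2X_2.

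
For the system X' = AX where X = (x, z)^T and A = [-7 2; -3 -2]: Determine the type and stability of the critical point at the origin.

stable node

A = [[-7,2],[-3,-2]]; det(A-λI) = λ^2 + 9λ + 20.
λ = -4, -5: both negative.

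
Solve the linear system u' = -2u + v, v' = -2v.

u(t) = c_1e^(-2t) + c_2te^(-2t) + 3c_2e^(-2t), v(t) = c_2e^(-2t)

Coefficient matrix A = [[-2, 1], [0, -2]].
Characteristic polynomial det(A - λI) = λ^2 + 4λ + 4 = 0.
Single eigenvalue λ = -2 with algebraic multiplicity 2.
Eigenvector v = (1,0); generalized eigenvector w with (A-λI)w=v is (3,1).
General solution: e^(-2t)[c_1·v + c_2·(t·v + w)].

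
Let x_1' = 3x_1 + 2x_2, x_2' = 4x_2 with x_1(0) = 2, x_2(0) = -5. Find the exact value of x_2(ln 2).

A = [[3,2],[0,4]]; eigenvalues λ = 4, 3.
Eigenvectors: (2,1) for λ=4, (-1,0) for λ=3.
From the initial condition, c_1 = -5, c_2 = -12.
x_2(ln 2) = (-5)(2^4)(1) + (-12)(2^3)(0) = -80.

-80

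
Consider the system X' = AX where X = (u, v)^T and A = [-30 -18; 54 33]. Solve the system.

Coefficient matrix A = [[-30, -18], [54, 33]].
Characteristic polynomial det(A - λI) = λ^2 - 3λ - 18 = 0.
Eigenvalues λ = 6, -3.
For λ=6: (A-λI) row 1 is [-36, -18], so an eigenvector is (-1, 2).
For λ=-3: (A-λI) row 1 is [-27, -18], so an eigenvector is (-2, 3).
General solution: C_1e^(6t)(-1,2) + C_2e^(-3t)(-2,3).

u(t) = -C_1e^(6t) - 2C_2e^(-3t), v(t) = 2C_1e^(6t) + 3C_2e^(-3t)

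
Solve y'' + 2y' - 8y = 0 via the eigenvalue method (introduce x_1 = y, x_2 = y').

Let x_1 = y, x_2 = y'. Then x_1' = x_2 and x_2' = 8x_1 - 2x_2.
A = [[0,1],[8,-2]]; det(A-λI) = λ^2 + 2λ - 8.
Eigenvalues λ = 2, -4 with eigenvectors (1,2), (1,-4).

y(t) = C_1e^(2t) + C_2e^(-4t)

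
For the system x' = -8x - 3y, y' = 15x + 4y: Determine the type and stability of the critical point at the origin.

A = [[-8,-3],[15,4]]; det(A-λI) = λ^2 + 4λ + 13.
λ = -2 ± 3i: negative real part.

stable spiral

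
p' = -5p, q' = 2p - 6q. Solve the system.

Coefficient matrix A = [[-5, 0], [2, -6]].
Characteristic polynomial det(A - λI) = λ^2 + 11λ + 30 = 0.
Eigenvalues λ = -5, -6.
For λ=-5: (A-λI) row 2 is [2, -1], so an eigenvector is (-1, -2).
For λ=-6: (A-λI) row 1 is [1, 0], so an eigenvector is (0, -1).
General solution: C_1e^(-5t)(-1,-2) + C_2e^(-6t)(0,-1).

p(t) = -C_1e^(-5t), q(t) = -2C_1e^(-5t) - C_2e^(-6t)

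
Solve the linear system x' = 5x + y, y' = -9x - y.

x(t) = K_1e^(2t) + K_2te^(2t) + K_2e^(2t), y(t) = -3K_1e^(2t) - 3K_2te^(2t) - 2K_2e^(2t)

Coefficient matrix A = [[5, 1], [-9, -1]].
Characteristic polynomial det(A - λI) = λ^2 - 4λ + 4 = 0.
Single eigenvalue λ = 2 with algebraic multiplicity 2.
Eigenvector v = (1,-3); generalized eigenvector w with (A-λI)w=v is (1,-2).
General solution: e^(2t)[K_1·v + K_2·(t·v + w)].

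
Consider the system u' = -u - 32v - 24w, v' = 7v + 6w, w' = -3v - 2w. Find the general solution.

Coefficient matrix A = [[-1, -32, -24], [0, 7, 6], [0, -3, -2]].
det(A - λI) = 0 gives eigenvalues λ = -1, 4, 1.
For λ=-1: eigenvector (1,0,0).
For λ=4: eigenvector (-8,2,-1).
For λ=1: eigenvector (4,-1,1).
General solution: c_1e^(-t)(1,0,0) + c_2e^(4t)(-8,2,-1) + c_3e^(t)(4,-1,1).

u(t) = c_1e^(-t) - 8c_2e^(4t) + 4c_3e^(t), v(t) = 2c_2e^(4t) - c_3e^(t), w(t) = -c_2e^(4t) + c_3e^(t)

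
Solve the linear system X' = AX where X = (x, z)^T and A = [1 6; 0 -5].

Coefficient matrix A = [[1, 6], [0, -5]].
Characteristic polynomial det(A - λI) = λ^2 + 4λ - 5 = 0.
Eigenvalues λ = -5, 1.
For λ=-5: (A-λI) row 1 is [6, 6], so an eigenvector is (1, -1).
For λ=1: (A-λI) row 1 is [0, 6], so an eigenvector is (-1, 0).
General solution: c_1e^(-5t)(1,-1) + c_2e^(t)(-1,0).

x(t) = c_1e^(-5t) - c_2e^(t), z(t) = -c_1e^(-5t)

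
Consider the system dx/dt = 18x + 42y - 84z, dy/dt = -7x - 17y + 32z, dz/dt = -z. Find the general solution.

x(t) = -3C_1e^(4t) - 2C_2e^(-3t), y(t) = C_1e^(4t) + C_2e^(-3t) + 2C_3e^(-t), z(t) = C_3e^(-t)

Coefficient matrix A = [[18, 42, -84], [-7, -17, 32], [0, 0, -1]].
det(A - λI) = 0 gives eigenvalues λ = 4, -3, -1.
For λ=4: eigenvector (-3,1,0).
For λ=-3: eigenvector (-2,1,0).
For λ=-1: eigenvector (0,2,1).
General solution: C_1e^(4t)(-3,1,0) + C_2e^(-3t)(-2,1,0) + C_3e^(-t)(0,2,1).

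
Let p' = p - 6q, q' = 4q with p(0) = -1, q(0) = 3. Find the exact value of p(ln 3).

-471

A = [[1,-6],[0,4]]; eigenvalues λ = 4, 1.
Eigenvectors: (-2,1) for λ=4, (-1,0) for λ=1.
From the initial condition, c_1 = 3, c_2 = -5.
p(ln 3) = (3)(3^4)(-2) + (-5)(3^1)(-1) = -471.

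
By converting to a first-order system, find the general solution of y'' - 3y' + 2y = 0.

Let x_1 = y, x_2 = y'. Then x_1' = x_2 and x_2' = -2x_1 + 3x_2.
A = [[0,1],[-2,3]]; det(A-λI) = λ^2 - 3λ + 2.
Eigenvalues λ = 1, 2 with eigenvectors (1,1), (1,2).

y(t) = c_1e^(t) + c_2e^(2t)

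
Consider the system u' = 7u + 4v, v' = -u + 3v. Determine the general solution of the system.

u(t) = -2c_1e^(5t) - 2c_2te^(5t) + 3c_2e^(5t), v(t) = c_1e^(5t) + c_2te^(5t) - 2c_2e^(5t)

Coefficient matrix A = [[7, 4], [-1, 3]].
Characteristic polynomial det(A - λI) = λ^2 - 10λ + 25 = 0.
Single eigenvalue λ = 5 with algebraic multiplicity 2.
Eigenvector v = (-2,1); generalized eigenvector w with (A-λI)w=v is (3,-2).
General solution: e^(5t)[c_1·v + c_2·(t·v + w)].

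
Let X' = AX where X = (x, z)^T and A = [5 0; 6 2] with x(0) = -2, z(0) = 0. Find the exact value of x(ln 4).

A = [[5,0],[6,2]]; eigenvalues λ = 2, 5.
Eigenvectors: (0,1) for λ=2, (-1,-2) for λ=5.
From the initial condition, c_1 = 4, c_2 = 2.
x(ln 4) = (4)(4^2)(0) + (2)(4^5)(-1) = -2048.

-2048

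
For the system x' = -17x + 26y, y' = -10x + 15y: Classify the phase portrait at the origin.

A = [[-17,26],[-10,15]]; det(A-λI) = λ^2 + 2λ + 5.
λ = -1 ± 2i: negative real part.

stable spiral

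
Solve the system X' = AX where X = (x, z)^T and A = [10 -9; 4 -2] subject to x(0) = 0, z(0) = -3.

Coefficient matrix A = [[10, -9], [4, -2]].
Characteristic polynomial det(A - λI) = λ^2 - 8λ + 16 = 0.
Single eigenvalue λ = 4 with algebraic multiplicity 2.
Eigenvector v = (-3,-2); generalized eigenvector w with (A-λI)w=v is (-2,-1).
General solution: e^(4t)[c_1·v + c_2·(t·v + w)].
Applying x(0)=0, z(0)=-3 gives c_1=6, c_2=-9.

x(t) = 27te^(4t), z(t) = 18te^(4t) - 3e^(4t)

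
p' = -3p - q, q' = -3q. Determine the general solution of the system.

Coefficient matrix A = [[-3, -1], [0, -3]].
Characteristic polynomial det(A - λI) = λ^2 + 6λ + 9 = 0.
Single eigenvalue λ = -3 with algebraic multiplicity 2.
Eigenvector v = (-1,0); generalized eigenvector w with (A-λI)w=v is (2,1).
General solution: e^(-3t)[c_1·v + c_2·(t·v + w)].

p(t) = -c_1e^(-3t) - c_2te^(-3t) + 2c_2e^(-3t), q(t) = c_2e^(-3t)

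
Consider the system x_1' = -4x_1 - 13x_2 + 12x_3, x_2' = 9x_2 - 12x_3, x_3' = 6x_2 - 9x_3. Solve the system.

Coefficient matrix A = [[-4, -13, 12], [0, 9, -12], [0, 6, -9]].
det(A - λI) = 0 gives eigenvalues λ = -4, 3, -3.
For λ=-4: eigenvector (1,0,0).
For λ=3: eigenvector (-2,2,1).
For λ=-3: eigenvector (1,-1,-1).
General solution: c_1e^(-4t)(1,0,0) + c_2e^(3t)(-2,2,1) + c_3e^(-3t)(1,-1,-1).

x_1(t) = c_1e^(-4t) - 2c_2e^(3t) + c_3e^(-3t), x_2(t) = 2c_2e^(3t) - c_3e^(-3t), x_3(t) = c_2e^(3t) - c_3e^(-3t)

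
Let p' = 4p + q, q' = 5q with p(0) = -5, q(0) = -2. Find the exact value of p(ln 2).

-112

A = [[4,1],[0,5]]; eigenvalues λ = 4, 5.
Eigenvectors: (1,0) for λ=4, (-1,-1) for λ=5.
From the initial condition, c_1 = -3, c_2 = 2.
p(ln 2) = (-3)(2^4)(1) + (2)(2^5)(-1) = -112.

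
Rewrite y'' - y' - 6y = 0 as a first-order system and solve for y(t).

Let x_1 = y, x_2 = y'. Then x_1' = x_2 and x_2' = 6x_1 + x_2.
A = [[0,1],[6,1]]; det(A-λI) = λ^2 - λ - 6.
Eigenvalues λ = -2, 3 with eigenvectors (1,-2), (1,3).

y(t) = C_1e^(-2t) + C_2e^(3t)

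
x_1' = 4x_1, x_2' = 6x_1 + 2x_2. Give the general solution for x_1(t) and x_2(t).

x_1(t) = C_1e^(4t), x_2(t) = 3C_1e^(4t) - C_2e^(2t)

Coefficient matrix A = [[4, 0], [6, 2]].
Characteristic polynomial det(A - λI) = λ^2 - 6λ + 8 = 0.
Eigenvalues λ = 4, 2.
For λ=4: (A-λI) row 2 is [6, -2], so an eigenvector is (1, 3).
For λ=2: (A-λI) row 1 is [2, 0], so an eigenvector is (0, -1).
General solution: C_1e^(4t)(1,3) + C_2e^(2t)(0,-1).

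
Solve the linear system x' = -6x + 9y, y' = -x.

x(t) = 3K_1e^(-3t) + 3K_2te^(-3t) + 2K_2e^(-3t), y(t) = K_1e^(-3t) + K_2te^(-3t) + K_2e^(-3t)

Coefficient matrix A = [[-6, 9], [-1, 0]].
Characteristic polynomial det(A - λI) = λ^2 + 6λ + 9 = 0.
Single eigenvalue λ = -3 with algebraic multiplicity 2.
Eigenvector v = (3,1); generalized eigenvector w with (A-λI)w=v is (2,1).
General solution: e^(-3t)[K_1·v + K_2·(t·v + w)].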